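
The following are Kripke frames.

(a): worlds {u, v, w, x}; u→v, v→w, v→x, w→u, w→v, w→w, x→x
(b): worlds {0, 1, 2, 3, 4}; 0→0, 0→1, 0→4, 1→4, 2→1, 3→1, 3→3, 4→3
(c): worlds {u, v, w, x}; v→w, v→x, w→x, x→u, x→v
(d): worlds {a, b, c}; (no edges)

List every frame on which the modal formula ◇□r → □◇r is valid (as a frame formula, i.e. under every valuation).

(d)

The schema corresponds to convergence: ∀x ∀y ∀z (Rxy ∧ Rxz → ∃w (Ryw ∧ Rzw)).
(a): fails — Rvw and Rvx but w and x have no common successor.
(b): fails — R00 and R04 but 0 and 4 have no common successor.
(c): fails — Rvw and Rvx but w and x have no common successor.
(d): ✓.
Valid on: (d).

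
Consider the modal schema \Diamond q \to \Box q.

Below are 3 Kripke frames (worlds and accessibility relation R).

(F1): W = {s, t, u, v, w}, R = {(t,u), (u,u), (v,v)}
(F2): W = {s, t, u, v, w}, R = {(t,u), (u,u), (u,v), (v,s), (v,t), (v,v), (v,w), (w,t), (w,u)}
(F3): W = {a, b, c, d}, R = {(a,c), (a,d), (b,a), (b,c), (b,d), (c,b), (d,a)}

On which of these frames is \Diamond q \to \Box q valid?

The schema corresponds to partial functionality: \forall x \forall y \forall z (Rxy \wedge Rxz \to y = z).
(F1): holds.
(F2): fails — u sees both u and v.
(F3): fails — a sees both c and d.

(F1)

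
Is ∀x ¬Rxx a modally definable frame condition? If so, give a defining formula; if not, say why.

Not definable by any modal formula

Modal frame validity is preserved under surjective bounded morphisms.
The 2-cycle (worlds s,t with s→t→s) is irreflexive, and the map sending every world to a single reflexive point • is a surjective bounded morphism (forth: every edge maps to (•,•); back: every world has a successor). So any modal formula valid on the 2-cycle is also valid on the reflexive point, which is not irreflexive.
Hence irreflexivity is not modally definable.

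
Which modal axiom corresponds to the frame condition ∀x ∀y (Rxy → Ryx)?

This is symmetry; the standard corresponding axiom is B: ψ → □◇ψ.

ψ → □◇ψ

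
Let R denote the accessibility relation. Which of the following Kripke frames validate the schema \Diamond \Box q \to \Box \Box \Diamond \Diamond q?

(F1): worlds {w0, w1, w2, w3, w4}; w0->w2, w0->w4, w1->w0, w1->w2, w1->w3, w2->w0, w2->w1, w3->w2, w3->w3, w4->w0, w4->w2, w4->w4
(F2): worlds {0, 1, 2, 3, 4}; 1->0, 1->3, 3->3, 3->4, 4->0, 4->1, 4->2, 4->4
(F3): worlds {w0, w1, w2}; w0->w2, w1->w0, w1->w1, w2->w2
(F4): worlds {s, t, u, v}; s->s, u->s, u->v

Frame correspondent (Sahlqvist): \forall x \forall y \forall z ((xRy \wedge x R^2 z) \to \exists w (yRw \wedge z R^2 w)) — i.e. a generalized confluence (Geach) condition.
(F1): satisfies the condition.
(F2): fails — 1R0, 1R²3 but no w with 0Rw and 3R²w.
(F3): fails — w1Rw1, w1R²w0 but no w with w1Rw and w0R²w.
(F4): fails — uRv, uR²s but no w with vRw and sR²w.

(F1)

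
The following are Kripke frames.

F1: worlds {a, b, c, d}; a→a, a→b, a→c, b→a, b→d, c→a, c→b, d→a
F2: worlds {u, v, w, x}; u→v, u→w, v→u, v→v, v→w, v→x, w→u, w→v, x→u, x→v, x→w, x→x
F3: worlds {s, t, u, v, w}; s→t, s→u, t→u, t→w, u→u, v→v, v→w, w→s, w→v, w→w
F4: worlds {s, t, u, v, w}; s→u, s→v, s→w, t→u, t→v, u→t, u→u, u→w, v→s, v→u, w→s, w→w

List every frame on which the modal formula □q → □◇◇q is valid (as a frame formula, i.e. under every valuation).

This is the axiom for a generalized confluence (Geach) condition; its first-order frame correspondent is ∀x ∀z (xRz → ∃w (xRw ∧ zR²w)).
F1: ✓.
F2: ✓.
F3: ✓.
F4: ✓.
Valid on: F1, F2, F3, F4.

F1, F2, F3, F4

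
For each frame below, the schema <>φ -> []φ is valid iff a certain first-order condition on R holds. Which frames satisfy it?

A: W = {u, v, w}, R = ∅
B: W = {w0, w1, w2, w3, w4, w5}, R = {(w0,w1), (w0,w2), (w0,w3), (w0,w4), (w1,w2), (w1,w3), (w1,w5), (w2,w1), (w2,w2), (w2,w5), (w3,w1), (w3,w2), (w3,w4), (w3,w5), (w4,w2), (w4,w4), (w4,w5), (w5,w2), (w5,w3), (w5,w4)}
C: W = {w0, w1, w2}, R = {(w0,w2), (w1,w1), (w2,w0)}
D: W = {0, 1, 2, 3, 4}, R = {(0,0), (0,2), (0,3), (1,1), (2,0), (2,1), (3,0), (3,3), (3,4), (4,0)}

The schema corresponds to partial functionality: forall x forall y forall z (Rxy & Rxz -> y = z).
A: condition met.
B: fails — w0 sees both w1 and w2.
C: condition met.
D: fails — 0 sees both 0 and 2.
Valid on: A, C.

A, C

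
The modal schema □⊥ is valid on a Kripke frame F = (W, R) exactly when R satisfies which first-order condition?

□⊥ is valid iff no world has any successor (otherwise □⊥ fails at any world with one).
The converse is a direct semantic check.
So the correspondent is emptiness of R.

emptiness of R: ∀x ∀y ¬Rxy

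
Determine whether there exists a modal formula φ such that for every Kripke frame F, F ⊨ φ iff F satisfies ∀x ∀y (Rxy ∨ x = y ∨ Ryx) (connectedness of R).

If a class were modally definable it would be closed under disjoint unions (Goldblatt–Thomason).
Take 3 disjoint single-world reflexive frames: each is trivially connected, but their disjoint union has 3 worlds with no edge between distinct components, so it is not connected.
So the class is not modally definable.

No — not modally definable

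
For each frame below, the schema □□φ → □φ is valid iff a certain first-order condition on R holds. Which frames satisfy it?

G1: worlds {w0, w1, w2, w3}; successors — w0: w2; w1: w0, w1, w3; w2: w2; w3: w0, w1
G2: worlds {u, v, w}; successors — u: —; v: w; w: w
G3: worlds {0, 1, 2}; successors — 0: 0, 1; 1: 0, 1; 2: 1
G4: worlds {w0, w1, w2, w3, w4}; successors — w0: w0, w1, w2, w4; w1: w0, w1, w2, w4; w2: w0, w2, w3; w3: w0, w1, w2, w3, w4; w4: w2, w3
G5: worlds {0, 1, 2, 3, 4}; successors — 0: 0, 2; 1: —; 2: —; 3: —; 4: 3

This is the axiom for density; its first-order frame correspondent is ∀x ∀y (Rxy → ∃z (Rxz ∧ Rzy)).
G1: holds.
G2: holds.
G3: holds.
G4: holds.
G5: fails — R43 but no z with R4z and Rz3.
Valid on: G1, G2, G3, G4.

G1, G2, G3, G4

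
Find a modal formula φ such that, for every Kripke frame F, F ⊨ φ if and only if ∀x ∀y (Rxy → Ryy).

A defining formula is □(□p → p) (the T□ axiom).

□(□p → p)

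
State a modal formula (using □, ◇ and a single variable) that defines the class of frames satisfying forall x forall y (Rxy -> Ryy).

This is shift-reflexivity; the standard corresponding axiom is T□: □(□s → s).
Suppose □(□s→s) is valid. Take Rxy and set V(s)={w : Ryw}. Then at y, □s holds; since □(□s→s) at x, □s→s at y, so s at y, i.e. Ryy.

□(□s → s)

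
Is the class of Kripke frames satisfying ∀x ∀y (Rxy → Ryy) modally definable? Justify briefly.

Yes — defined by □(□r → r)

Yes: it is shift-reflexivity, defined by the T□ schema □(□r → r).
Suppose □(□r→r) is valid. Take Rxy and set V(r)={w : Ryw}. Then at y, □r holds; since □(□r→r) at x, □r→r at y, so r at y, i.e. Ryy.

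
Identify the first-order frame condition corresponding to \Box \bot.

emptiness of R: \forall x \forall y \neg Rxy

□⊥ is valid iff no world has any successor (otherwise □⊥ fails at any world with one).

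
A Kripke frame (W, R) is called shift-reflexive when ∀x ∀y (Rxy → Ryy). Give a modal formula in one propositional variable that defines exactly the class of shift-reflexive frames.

□(□p → p)

A defining formula is □(□p → p) (the T□ axiom).
Suppose □(□p→p) is valid. Take Rxy and set V(p)={w : Ryw}. Then at y, □p holds; since □(□p→p) at x, □p→p at y, so p at y, i.e. Ryy.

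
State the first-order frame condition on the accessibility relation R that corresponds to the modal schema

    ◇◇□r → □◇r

∀x ∀y ∀z ((xR²y ∧ xRz) → ∃w (yRw ∧ zRw))

This is a Sahlqvist (Geach-type) schema ◇^2□^1r → □^1◇^1r.
First-order correspondent: ∀x ∀y ∀z ((xR²y ∧ xRz) → ∃w (yRw ∧ zRw)).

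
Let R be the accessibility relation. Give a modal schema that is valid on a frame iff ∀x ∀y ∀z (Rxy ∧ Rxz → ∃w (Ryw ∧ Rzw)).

◇□ψ → □◇ψ

The condition is convergence. The .2 schema ◇□ψ → □◇ψ defines it.
Suppose ◇□ψ→□◇ψ is valid. Take Rxy, Rxz and set V(ψ)={w : Ryw}. Then □ψ at y so ◇□ψ at x, so □◇ψ at x, so ◇ψ at z, giving w with Rzw and Ryw.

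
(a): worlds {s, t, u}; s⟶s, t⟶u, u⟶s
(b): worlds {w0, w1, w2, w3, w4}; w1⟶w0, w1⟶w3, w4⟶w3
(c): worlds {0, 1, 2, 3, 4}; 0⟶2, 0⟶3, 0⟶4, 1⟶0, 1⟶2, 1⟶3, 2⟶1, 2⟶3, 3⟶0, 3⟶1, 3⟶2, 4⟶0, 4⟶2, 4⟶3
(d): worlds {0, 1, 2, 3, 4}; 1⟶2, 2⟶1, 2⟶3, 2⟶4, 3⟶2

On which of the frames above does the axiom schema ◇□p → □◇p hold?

This is the axiom for convergence; its first-order frame correspondent is ∀x ∀y ∀z (Rxy ∧ Rxz → ∃w (Ryw ∧ Rzw)).
(a): holds.
(b): fails — Rw1w0 and Rw1w0 but w0 and w0 have no common successor.
(c): holds.
(d): fails — R23 and R24 but 3 and 4 have no common successor.
Valid on: (a), (c).

(a), (c)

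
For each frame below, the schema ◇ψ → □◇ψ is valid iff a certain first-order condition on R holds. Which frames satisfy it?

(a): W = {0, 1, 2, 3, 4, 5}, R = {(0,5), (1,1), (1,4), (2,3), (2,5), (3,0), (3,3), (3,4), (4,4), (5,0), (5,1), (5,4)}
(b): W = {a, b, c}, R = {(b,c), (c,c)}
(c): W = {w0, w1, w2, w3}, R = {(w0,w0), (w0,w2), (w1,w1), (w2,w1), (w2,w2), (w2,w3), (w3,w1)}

The schema corresponds to the Euclidean property: ∀x ∀y ∀z (Rxy ∧ Rxz → Ryz).
(a): fails — R05 and R05 but not R55.
(b): holds.
(c): fails — Rw0w2 and Rw0w0 but not Rw2w0.

(b)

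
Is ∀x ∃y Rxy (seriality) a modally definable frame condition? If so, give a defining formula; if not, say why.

Yes — defined by □p → ◇p

Yes: it is seriality, defined by the D schema □p → ◇p.
Suppose □p→◇p is valid. At any x set V(p)=W. Then □p at x, so ◇p at x, so x has a successor.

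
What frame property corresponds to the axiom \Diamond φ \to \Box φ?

Suppose ◇φ→□φ is valid. Take Rxy, Rxz and set V(φ)={y}. Then ◇φ at x, so □φ at x, so φ at z, i.e. z=y.
Conversely, any frame satisfying \forall x \forall y \forall z (Rxy \wedge Rxz \to y = z) validates the schema.
Frame condition: \forall x \forall y \forall z (Rxy \wedge Rxz \to y = z).

partial functionality: \forall x \forall y \forall z (Rxy \wedge Rxz \to y = z)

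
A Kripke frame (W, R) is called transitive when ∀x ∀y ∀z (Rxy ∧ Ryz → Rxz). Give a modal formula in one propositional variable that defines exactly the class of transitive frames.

□p → □□p

The condition is transitivity. The 4 schema □p → □□p defines it.
Suppose □p→□□p is valid. Take Rxy, Ryz and set V(p)={w : Rxw}. Then □p at x, so □□p at x, so □p at y, so p at z, i.e. Rxz.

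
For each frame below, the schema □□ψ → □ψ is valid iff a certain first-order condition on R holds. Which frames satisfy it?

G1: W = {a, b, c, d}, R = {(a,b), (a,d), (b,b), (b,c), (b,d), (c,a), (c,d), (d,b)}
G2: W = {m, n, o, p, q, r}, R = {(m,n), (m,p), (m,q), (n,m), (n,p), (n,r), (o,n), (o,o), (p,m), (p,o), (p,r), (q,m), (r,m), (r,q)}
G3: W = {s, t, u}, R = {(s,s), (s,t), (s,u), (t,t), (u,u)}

This is the axiom for density; its first-order frame correspondent is ∀x ∀y (Rxy → ∃z (Rxz ∧ Rzy)).
G1: fails — Rca but no z with Rcz and Rza.
G2: fails — Rpr but no z with Rpz and Rzr.
G3: satisfies the condition.

G3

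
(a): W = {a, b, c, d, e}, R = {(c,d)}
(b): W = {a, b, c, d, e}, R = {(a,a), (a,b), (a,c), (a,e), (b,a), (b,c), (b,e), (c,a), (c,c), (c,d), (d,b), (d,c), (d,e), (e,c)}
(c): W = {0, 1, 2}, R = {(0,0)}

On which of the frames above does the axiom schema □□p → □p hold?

The schema corresponds to density: ∀x ∀y (Rxy → ∃z (Rxz ∧ Rzy)).
(a): fails — Rcd but no z with Rcz and Rzd.
(b): fails — Rdb but no z with Rdz and Rzb.
(c): ✓.

(c)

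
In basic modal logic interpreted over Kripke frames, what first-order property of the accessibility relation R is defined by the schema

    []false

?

emptiness of R: forall x forall y ~Rxy

This is the Ver axiom.
It corresponds to emptiness of R: forall x forall y ~Rxy.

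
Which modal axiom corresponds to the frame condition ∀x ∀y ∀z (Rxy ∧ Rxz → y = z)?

◇q → □q

The condition is partial functionality. The CD schema ◇q → □q defines it.
Suppose ◇q→□q is valid. Take Rxy, Rxz and set V(q)={y}. Then ◇q at x, so □q at x, so q at z, i.e. z=y.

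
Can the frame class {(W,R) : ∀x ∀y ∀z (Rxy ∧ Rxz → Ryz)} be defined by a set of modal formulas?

Yes: it is the Euclidean property, defined by the 5 schema ◇p → □◇p.
Suppose ◇p→□◇p is valid. Take Rxy, Rxz and set V(p)={y}. Then ◇p at x, so □◇p at x, so ◇p at z, so some w with Rzw has p; w=y, i.e. Rzy. By symmetry of the argument, Ryz.

Yes, by ◇p → □◇p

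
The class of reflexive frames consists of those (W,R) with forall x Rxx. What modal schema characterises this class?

□ψ → ψ

A defining formula is □ψ → ψ (the T axiom).
Suppose □ψ→ψ is valid. At any x set V(ψ)={w : Rxw}. Then □ψ holds at x, so ψ holds at x, i.e. Rxx.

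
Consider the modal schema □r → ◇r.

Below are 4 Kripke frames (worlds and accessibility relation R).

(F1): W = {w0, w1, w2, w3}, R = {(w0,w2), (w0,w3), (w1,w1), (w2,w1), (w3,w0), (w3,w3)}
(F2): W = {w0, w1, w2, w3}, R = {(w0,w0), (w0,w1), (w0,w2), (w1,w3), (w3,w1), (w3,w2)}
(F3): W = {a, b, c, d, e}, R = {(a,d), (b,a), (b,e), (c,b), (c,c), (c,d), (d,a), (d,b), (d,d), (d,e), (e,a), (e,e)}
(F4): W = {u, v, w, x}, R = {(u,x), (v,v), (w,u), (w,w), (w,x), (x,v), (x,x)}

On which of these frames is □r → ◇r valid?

(F1), (F3), (F4)

The schema corresponds to seriality: ∀x ∃y Rxy.
(F1): condition met.
(F2): fails — world w2 has no successor.
(F3): condition met.
(F4): condition met.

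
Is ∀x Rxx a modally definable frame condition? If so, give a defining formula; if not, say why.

Yes: it is reflexivity, defined by the T schema □r → r.
Suppose □r→r is valid. At any x set V(r)={w : Rxw}. Then □r holds at x, so r holds at x, i.e. Rxx.

Yes — defined by □r → r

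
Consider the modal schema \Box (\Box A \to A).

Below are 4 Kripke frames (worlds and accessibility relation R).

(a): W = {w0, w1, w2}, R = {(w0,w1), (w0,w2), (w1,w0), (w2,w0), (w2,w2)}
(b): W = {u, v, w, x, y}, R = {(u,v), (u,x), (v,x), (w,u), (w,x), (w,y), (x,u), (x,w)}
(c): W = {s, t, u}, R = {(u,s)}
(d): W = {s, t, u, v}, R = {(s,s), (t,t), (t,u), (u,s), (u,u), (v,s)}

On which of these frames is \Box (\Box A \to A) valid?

(d)

The schema corresponds to shift-reflexivity: \forall x \forall y (Rxy \to Ryy).
(a): fails — Rw1w0 but not Rw0w0.
(b): fails — Ruv but not Rvv.
(c): fails — Rus but not Rss.
(d): holds.
Valid on: (d).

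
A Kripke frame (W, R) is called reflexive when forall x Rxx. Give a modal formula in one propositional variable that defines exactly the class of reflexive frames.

□r → r

The condition is reflexivity. The T schema □r → r defines it.
Suppose □r→r is valid. At any x set V(r)={w : Rxw}. Then □r holds at x, so r holds at x, i.e. Rxx.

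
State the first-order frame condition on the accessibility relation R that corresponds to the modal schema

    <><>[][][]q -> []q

forall x forall y forall z ((x R^2 y & xRz) -> exists w (y R^3 w & z = w))

This is a Sahlqvist (Geach-type) schema ◇^2□^3q → □^1◇^0q.
First-order correspondent: forall x forall y forall z ((x R^2 y & xRz) -> exists w (y R^3 w & z = w)).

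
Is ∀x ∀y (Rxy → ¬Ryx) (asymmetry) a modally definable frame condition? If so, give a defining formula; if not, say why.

Not modally definable

If a class were modally definable it would be closed under surjective bounded morphisms (Goldblatt–Thomason).
The 5-cycle (worlds 0,1,2,3,4 with 0→1→2→3→4→0) is asymmetric. Mapping every world to a single reflexive point • is a surjective bounded morphism, and the reflexive point is not asymmetric (R•• but asymmetry requires ¬R••).
So no modal formula (or set of formulas) defines exactly the asymmetric frames.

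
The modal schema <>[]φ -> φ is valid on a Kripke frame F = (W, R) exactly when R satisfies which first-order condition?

symmetry

This schema is equivalent to the B axiom φ → □◇φ.
Its frame correspondent is symmetry — forall x forall y (Rxy -> Ryx).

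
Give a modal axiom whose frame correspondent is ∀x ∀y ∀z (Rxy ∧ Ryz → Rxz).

□r → □□r

A defining formula is □r → □□r (the 4 axiom).
Suppose □r→□□r is valid. Take Rxy, Ryz and set V(r)={w : Rxw}. Then □r at x, so □□r at x, so □r at y, so r at z, i.e. Rxz.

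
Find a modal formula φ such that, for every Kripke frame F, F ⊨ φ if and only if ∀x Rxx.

□r → r

The condition is reflexivity. The T schema □r → r defines it.
Suppose □r→r is valid. At any x set V(r)={w : Rxw}. Then □r holds at x, so r holds at x, i.e. Rxx.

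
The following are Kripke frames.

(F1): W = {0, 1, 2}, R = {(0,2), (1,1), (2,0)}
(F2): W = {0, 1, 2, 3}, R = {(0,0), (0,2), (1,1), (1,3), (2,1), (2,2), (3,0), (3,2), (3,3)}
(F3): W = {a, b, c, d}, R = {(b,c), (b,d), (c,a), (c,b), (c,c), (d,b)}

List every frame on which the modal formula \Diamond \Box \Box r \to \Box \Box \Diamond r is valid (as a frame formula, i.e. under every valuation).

(F1), (F2)

The schema corresponds to a generalized confluence (Geach) condition: \forall x \forall y \forall z ((xRy \wedge x R^2 z) \to \exists w (y R^2 w \wedge zRw)).
(F1): satisfies the condition.
(F2): satisfies the condition.
(F3): fails — bRc, bR²a but no w with cR²w and aRw.
Valid on: (F1), (F2).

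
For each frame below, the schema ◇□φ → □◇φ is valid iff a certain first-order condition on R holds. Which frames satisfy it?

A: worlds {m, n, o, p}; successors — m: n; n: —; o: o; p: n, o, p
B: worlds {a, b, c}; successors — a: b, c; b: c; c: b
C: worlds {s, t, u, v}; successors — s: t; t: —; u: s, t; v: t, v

none

This is the axiom for convergence; its first-order frame correspondent is ∀x ∀y ∀z (Rxy ∧ Rxz → ∃w (Ryw ∧ Rzw)).
A: fails — Rmn and Rmn but n and n have no common successor.
B: fails — Rac and Rab but c and b have no common successor.
C: fails — Rst and Rst but t and t have no common successor.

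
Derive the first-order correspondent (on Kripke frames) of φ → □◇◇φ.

This is a Sahlqvist (Geach-type) schema ◇^0□^0φ → □^1◇^2φ.
Minimal-valuation argument: fix x; take any y with xR^0y and any z with xR^1z. Set V(φ) to the set of worlds R-reachable from y in exactly 0 steps. Then □^0φ holds at y, so the antecedent holds at x; validity forces ◇^2φ at z, giving a w with zR^2w and yR^0w.
First-order correspondent: ∀x ∀z (xRz → ∃w (x = w ∧ zR²w)).

∀x ∀z (xRz → ∃w (x = w ∧ zR²w))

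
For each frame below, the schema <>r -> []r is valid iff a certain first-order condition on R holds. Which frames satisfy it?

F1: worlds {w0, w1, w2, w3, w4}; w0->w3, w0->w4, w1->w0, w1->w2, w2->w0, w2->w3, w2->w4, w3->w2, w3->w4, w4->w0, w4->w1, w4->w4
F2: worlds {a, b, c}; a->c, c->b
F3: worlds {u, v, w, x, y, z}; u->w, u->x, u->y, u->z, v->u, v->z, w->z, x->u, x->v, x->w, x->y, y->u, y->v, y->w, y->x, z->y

This is the axiom for partial functionality; its first-order frame correspondent is forall x forall y forall z (Rxy & Rxz -> y = z).
F1: fails — w0 sees both w3 and w4.
F2: condition met.
F3: fails — u sees both w and x.

F2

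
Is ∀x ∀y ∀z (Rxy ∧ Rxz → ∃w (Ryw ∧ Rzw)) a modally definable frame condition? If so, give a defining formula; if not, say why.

Yes — defined by ◇□q → □◇q

This is a Sahlqvist condition; the .2 axiom ◇□q → □◇q defines it.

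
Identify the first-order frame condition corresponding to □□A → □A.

density: ∀x ∀y (Rxy → ∃z (Rxz ∧ Rzy))

Suppose □□A→□A is valid. Take Rxy and set V(A)={w : xR²w}. Then □□A at x, so □A at x, so A at y, i.e. ∃z(Rxz∧Rzy).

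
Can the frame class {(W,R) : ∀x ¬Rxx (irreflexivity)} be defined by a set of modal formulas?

Not modally definable

Any modally definable frame class is closed under surjective bounded morphisms.
The 3-cycle (worlds a,b,c with a→b→c→a) is irreflexive, and the map sending every world to a single reflexive point • is a surjective bounded morphism (forth: every edge maps to (•,•); back: every world has a successor). So any modal formula valid on the 3-cycle is also valid on the reflexive point, which is not irreflexive.
Hence irreflexivity is not modally definable.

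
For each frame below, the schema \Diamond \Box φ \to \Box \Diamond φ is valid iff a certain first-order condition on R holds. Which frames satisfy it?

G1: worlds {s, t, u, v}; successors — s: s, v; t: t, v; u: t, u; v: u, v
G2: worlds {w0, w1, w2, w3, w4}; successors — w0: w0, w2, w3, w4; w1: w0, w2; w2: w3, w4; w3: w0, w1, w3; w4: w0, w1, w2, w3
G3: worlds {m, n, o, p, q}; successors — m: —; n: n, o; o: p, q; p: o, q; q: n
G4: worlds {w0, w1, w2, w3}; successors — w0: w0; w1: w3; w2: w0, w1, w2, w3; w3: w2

This is the axiom for convergence; its first-order frame correspondent is \forall x \forall y \forall z (Rxy \wedge Rxz \to \exists w (Ryw \wedge Rzw)).
G1: condition met.
G2: fails — Rw4w1 and Rw4w2 but w1 and w2 have no common successor.
G3: fails — Rnn and Rno but n and o have no common successor.
G4: fails — Rw2w1 and Rw2w0 but w1 and w0 have no common successor.
Valid on: G1.

G1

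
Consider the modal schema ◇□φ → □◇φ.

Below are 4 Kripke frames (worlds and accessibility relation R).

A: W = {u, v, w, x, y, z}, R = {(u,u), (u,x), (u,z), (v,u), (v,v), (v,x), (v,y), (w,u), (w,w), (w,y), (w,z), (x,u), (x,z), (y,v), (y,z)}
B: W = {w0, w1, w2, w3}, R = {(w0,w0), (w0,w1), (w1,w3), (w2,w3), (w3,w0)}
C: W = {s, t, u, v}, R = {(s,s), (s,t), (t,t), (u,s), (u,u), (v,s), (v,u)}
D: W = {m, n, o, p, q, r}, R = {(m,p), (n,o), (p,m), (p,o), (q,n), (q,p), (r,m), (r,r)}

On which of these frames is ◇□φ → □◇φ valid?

This is the axiom for convergence; its first-order frame correspondent is ∀x ∀y ∀z (Rxy ∧ Rxz → ∃w (Ryw ∧ Rzw)).
A: fails — Ruz and Ruz but z and z have no common successor.
B: fails — Rw0w1 and Rw0w0 but w1 and w0 have no common successor.
C: holds.
D: fails — Rno and Rno but o and o have no common successor.

C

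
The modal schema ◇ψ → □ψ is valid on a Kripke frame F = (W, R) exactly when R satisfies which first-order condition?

Suppose ◇ψ→□ψ is valid. Take Rxy, Rxz and set V(ψ)={y}. Then ◇ψ at x, so □ψ at x, so ψ at z, i.e. z=y.

partial functionality: ∀x ∀y ∀z (Rxy ∧ Rxz → y = z)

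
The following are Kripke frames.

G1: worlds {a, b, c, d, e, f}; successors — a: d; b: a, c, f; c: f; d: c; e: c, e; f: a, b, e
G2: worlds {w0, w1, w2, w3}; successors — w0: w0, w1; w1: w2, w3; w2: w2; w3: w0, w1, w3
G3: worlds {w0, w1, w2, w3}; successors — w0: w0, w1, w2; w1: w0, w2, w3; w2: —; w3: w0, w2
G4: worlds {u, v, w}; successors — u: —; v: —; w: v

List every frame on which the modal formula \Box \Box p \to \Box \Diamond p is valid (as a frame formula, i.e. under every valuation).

This is the axiom for a generalized confluence (Geach) condition; its first-order frame correspondent is \forall x \forall z (xRz \to \exists w (x R^2 w \wedge zRw)).
G1: holds.
G2: holds.
G3: fails — w0Rw2 but no w with w0R²w and w2Rw.
G4: fails — wRv but no t with wR²t and vRt.

G1, G2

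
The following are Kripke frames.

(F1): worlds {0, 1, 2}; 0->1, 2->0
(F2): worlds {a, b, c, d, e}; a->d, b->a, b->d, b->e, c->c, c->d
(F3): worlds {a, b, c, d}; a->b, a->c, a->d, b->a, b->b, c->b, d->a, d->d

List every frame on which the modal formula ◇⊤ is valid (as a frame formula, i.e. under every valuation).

(F3)

This is the axiom for seriality; its first-order frame correspondent is ∀x ∃y Rxy.
(F1): fails — world 1 has no successor.
(F2): fails — world d has no successor.
(F3): ✓.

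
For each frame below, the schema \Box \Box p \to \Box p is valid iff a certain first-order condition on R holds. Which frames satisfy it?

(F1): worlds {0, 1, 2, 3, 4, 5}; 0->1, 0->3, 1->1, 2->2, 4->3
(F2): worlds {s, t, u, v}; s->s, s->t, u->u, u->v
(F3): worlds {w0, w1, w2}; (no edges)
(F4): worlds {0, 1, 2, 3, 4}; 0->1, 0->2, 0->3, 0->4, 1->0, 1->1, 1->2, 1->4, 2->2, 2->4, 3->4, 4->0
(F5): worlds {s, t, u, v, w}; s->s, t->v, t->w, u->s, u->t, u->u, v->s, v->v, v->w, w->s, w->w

(F2), (F3), (F5)

The schema corresponds to density: \forall x \forall y (Rxy \to \exists z (Rxz \wedge Rzy)).
(F1): fails — R43 but no z with R4z and Rz3.
(F2): ✓.
(F3): ✓.
(F4): fails — R34 but no z with R3z and Rz4.
(F5): ✓.
Valid on: (F2), (F3), (F5).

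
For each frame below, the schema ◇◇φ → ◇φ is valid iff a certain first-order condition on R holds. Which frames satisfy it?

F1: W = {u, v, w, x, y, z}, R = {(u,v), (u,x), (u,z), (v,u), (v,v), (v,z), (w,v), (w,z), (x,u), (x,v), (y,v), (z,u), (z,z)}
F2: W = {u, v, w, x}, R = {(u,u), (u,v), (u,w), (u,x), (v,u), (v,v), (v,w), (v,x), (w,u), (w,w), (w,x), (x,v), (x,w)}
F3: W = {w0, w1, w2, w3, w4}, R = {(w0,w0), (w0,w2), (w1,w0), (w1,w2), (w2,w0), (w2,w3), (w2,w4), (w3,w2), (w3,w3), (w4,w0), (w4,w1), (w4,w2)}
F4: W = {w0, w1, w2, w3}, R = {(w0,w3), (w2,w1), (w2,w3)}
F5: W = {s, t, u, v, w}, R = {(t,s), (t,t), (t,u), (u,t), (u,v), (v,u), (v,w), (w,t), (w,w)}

Frame correspondent (Sahlqvist): ∀x ∀y ∀z (Rxy ∧ Ryz → Rxz) — i.e. transitivity.
F1: fails — Ruv and Rvu but not Ruu.
F2: fails — Rxw and Rwu but not Rxu.
F3: fails — Rw1w2 and Rw2w4 but not Rw1w4.
F4: condition met.
F5: fails — Ruv and Rvw but not Ruw.

F4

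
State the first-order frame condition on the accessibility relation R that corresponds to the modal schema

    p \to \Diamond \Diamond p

This is a Sahlqvist (Geach-type) schema ◇^0□^0p → □^0◇^2p.
Minimal-valuation argument: fix x; take any y with xR^0y and any z with xR^0z. Set V(p) to the set of worlds R-reachable from y in exactly 0 steps. Then □^0p holds at y, so the antecedent holds at x; validity forces ◇^2p at z, giving a w with zR^2w and yR^0w.
First-order correspondent: \forall x \exists w (x = w \wedge x R^2 w).

\forall x \exists w (x = w \wedge x R^2 w)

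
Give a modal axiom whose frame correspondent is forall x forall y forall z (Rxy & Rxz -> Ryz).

◇q → □◇q

This is the Euclidean property; the standard corresponding axiom is 5: ◇q → □◇q.
Suppose ◇q→□◇q is valid. Take Rxy, Rxz and set V(q)={y}. Then ◇q at x, so □◇q at x, so ◇q at z, so some w with Rzw has q; w=y, i.e. Rzy. By symmetry of the argument, Ryz.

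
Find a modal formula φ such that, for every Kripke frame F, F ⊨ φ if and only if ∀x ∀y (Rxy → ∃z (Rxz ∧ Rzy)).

□□r → □r

The condition is density. The C4 schema □□r → □r defines it.
Suppose □□r→□r is valid. Take Rxy and set V(r)={w : xR²w}. Then □□r at x, so □r at x, so r at y, i.e. ∃z(Rxz∧Rzy).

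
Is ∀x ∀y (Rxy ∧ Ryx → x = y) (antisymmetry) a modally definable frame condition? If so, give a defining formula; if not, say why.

No

If a class were modally definable it would be closed under surjective bounded morphisms (Goldblatt–Thomason).
The 6-cycle (worlds 0,1,2,3,4,5 with 0→1→2→3→4→5→0) is antisymmetric. Sending even-indexed worlds to s and odd-indexed worlds to t is a surjective bounded morphism onto the two-world frame with s↔t, which is not antisymmetric.
So no modal formula (or set of formulas) defines exactly the antisymmetric frames.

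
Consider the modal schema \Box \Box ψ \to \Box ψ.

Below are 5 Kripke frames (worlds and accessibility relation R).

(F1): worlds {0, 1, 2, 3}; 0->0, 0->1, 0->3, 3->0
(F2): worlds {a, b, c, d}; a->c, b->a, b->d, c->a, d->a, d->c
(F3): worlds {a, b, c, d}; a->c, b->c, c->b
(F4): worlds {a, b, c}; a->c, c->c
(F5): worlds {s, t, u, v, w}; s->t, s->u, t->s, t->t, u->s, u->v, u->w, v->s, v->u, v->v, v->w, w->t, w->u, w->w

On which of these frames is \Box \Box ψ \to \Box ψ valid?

The schema corresponds to density: \forall x \forall y (Rxy \to \exists z (Rxz \wedge Rzy)).
(F1): condition met.
(F2): fails — Rac but no z with Raz and Rzc.
(F3): fails — Rac but no z with Raz and Rzc.
(F4): condition met.
(F5): fails — Rsu but no z with Rsz and Rzu.
Valid on: (F1), (F4).

(F1), (F4)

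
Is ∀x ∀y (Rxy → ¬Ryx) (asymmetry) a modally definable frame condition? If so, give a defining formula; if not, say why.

If a class were modally definable it would be closed under surjective bounded morphisms (Goldblatt–Thomason).
The 5-cycle (worlds a,b,c,d,e with a→b→c→d→e→a) is asymmetric. Mapping every world to a single reflexive point • is a surjective bounded morphism, and the reflexive point is not asymmetric (R•• but asymmetry requires ¬R••).
Hence asymmetry is not modally definable.

Not definable by any modal formula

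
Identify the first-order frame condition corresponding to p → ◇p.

This schema is equivalent to the T axiom □p → p.
It corresponds to reflexivity: ∀x Rxx.

Reflexivity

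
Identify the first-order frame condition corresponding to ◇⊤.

Seriality

This is a form of the D axiom.
Its frame correspondent is seriality — ∀x ∃y Rxy.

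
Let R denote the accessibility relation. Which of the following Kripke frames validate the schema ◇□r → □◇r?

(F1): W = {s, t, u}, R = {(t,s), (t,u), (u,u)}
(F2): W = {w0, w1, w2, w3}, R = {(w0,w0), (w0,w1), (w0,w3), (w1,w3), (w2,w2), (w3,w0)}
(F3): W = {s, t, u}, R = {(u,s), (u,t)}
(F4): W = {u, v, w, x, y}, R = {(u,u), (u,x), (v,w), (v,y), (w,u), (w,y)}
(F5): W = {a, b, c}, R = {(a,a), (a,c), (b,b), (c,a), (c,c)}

(F5)

Frame correspondent (Sahlqvist): ∀x ∀y ∀z (Rxy ∧ Rxz → ∃w (Ryw ∧ Rzw)) — i.e. convergence.
(F1): fails — Rtu and Rts but u and s have no common successor.
(F2): fails — Rw0w1 and Rw0w3 but w1 and w3 have no common successor.
(F3): fails — Rus and Rus but s and s have no common successor.
(F4): fails — Ruu and Rux but u and x have no common successor.
(F5): condition met.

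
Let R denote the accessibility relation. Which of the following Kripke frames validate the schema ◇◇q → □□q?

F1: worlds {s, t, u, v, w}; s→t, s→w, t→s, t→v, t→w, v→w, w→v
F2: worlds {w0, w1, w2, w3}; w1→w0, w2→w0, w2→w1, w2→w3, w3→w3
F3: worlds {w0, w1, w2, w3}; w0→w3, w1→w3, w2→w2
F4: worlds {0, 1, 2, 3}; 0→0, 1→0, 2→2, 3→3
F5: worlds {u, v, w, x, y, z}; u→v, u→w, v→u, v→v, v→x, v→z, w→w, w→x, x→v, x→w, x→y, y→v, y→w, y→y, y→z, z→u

F3, F4

This is the axiom for a generalized confluence (Geach) condition; its first-order frame correspondent is ∀x ∀y ∀z ((xR²y ∧ xR²z) → ∃w (y = w ∧ z = w)).
F1: fails — sR²s, sR²v but s ≠ v.
F2: fails — w2R²w0, w2R²w3 but w0 ≠ w3.
F3: holds.
F4: holds.
F5: fails — uR²u, uR²v but u ≠ v.
Valid on: F3, F4.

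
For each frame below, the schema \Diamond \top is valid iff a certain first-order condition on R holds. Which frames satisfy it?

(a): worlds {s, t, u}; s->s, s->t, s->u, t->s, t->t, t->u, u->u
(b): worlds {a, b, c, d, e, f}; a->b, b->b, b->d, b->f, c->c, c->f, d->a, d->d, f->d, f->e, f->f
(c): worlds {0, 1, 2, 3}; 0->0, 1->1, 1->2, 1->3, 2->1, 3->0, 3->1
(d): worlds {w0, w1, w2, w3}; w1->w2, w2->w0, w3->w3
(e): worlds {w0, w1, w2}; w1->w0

(a), (c)

This is the axiom for seriality; its first-order frame correspondent is \forall x \exists y Rxy.
(a): ✓.
(b): fails — world e has no successor.
(c): ✓.
(d): fails — world w0 has no successor.
(e): fails — world w0 has no successor.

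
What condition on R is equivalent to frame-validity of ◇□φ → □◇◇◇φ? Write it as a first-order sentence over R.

∀x ∀y ∀z ((xRy ∧ xRz) → ∃w (yRw ∧ zR³w))

This is a Sahlqvist (Geach-type) schema ◇^1□^1φ → □^1◇^3φ.
First-order correspondent: ∀x ∀y ∀z ((xRy ∧ xRz) → ∃w (yRw ∧ zR³w)).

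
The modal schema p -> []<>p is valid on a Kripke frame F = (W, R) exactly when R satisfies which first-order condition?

Suppose p→□◇p is valid. Take Rxy and set V(p)={x}. Then p at x, so □◇p at x, so ◇p at y, so some z with Ryz has p; z=x, i.e. Ryx.
Conversely, any frame satisfying forall x forall y (Rxy -> Ryx) validates the schema.
So the correspondent is symmetry.

Symmetry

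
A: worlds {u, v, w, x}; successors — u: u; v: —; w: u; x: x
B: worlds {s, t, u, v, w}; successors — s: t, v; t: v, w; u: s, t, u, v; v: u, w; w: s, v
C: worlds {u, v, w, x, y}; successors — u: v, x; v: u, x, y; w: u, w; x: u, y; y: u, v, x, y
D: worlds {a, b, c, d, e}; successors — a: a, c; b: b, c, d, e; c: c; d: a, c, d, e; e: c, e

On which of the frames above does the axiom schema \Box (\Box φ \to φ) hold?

This is the axiom for shift-reflexivity; its first-order frame correspondent is \forall x \forall y (Rxy \to Ryy).
A: condition met.
B: fails — Ruv but not Rvv.
C: fails — Ruv but not Rvv.
D: condition met.
Valid on: A, D.

A, D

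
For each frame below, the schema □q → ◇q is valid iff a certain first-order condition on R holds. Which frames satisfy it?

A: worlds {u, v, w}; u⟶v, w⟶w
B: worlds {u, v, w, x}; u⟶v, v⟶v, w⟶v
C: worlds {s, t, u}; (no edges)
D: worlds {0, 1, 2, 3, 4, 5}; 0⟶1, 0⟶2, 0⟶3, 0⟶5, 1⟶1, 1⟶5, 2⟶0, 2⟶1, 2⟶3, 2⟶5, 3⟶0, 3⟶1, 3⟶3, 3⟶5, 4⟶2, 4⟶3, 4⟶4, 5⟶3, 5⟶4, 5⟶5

D

The schema corresponds to seriality: ∀x ∃y Rxy.
A: fails — world v has no successor.
B: fails — world x has no successor.
C: fails — world s has no successor.
D: ✓.
Valid on: D.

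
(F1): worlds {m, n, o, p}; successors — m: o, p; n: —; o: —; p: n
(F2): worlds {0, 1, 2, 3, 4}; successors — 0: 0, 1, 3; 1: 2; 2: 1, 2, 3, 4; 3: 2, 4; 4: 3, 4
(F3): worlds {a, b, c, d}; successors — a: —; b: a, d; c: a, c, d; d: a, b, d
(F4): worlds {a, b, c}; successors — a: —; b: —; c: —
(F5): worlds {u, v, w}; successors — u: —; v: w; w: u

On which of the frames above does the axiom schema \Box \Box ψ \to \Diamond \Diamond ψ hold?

(F2)

Frame correspondent (Sahlqvist): \forall x \exists w (x R^2 w \wedge x R^2 w) — i.e. a generalized confluence (Geach) condition.
(F1): fails — at n but no w with nR²w and nR²w.
(F2): holds.
(F3): fails — at a but no w with aR²w and aR²w.
(F4): fails — at a but no w with aR²w and aR²w.
(F5): fails — at u but no t with uR²t and uR²t.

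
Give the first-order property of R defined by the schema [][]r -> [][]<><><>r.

This is a Sahlqvist (Geach-type) schema ◇^0□^2r → □^2◇^3r.
Minimal-valuation argument: fix x; take any y with xR^0y and any z with xR^2z. Set V(r) to the set of worlds R-reachable from y in exactly 2 steps. Then □^2r holds at y, so the antecedent holds at x; validity forces ◇^3r at z, giving a w with zR^3w and yR^2w.
First-order correspondent: forall x forall z (x R^2 z -> exists w (x R^2 w & z R^3 w)).

forall x forall z (x R^2 z -> exists w (x R^2 w & z R^3 w))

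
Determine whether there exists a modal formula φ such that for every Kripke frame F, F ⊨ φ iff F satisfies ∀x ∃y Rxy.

This is a Sahlqvist condition; the D axiom □q → ◇q defines it.
Suppose □q→◇q is valid. At any x set V(q)=W. Then □q at x, so ◇q at x, so x has a successor.

Yes, by □q → ◇q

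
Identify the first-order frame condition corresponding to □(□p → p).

This is the T□ axiom.
Its frame correspondent is shift-reflexivity — ∀x ∀y (Rxy → Ryy).

Shift-reflexivity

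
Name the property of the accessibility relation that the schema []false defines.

□⊥ is valid iff no world has any successor (otherwise □⊥ fails at any world with one).

emptiness of R: forall x forall y ~Rxy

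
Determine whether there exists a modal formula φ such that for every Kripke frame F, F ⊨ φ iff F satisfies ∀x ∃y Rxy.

Yes: it is seriality, defined by the D schema □p → ◇p.
Suppose □p→◇p is valid. At any x set V(p)=W. Then □p at x, so ◇p at x, so x has a successor.

Definable; □p → ◇p defines it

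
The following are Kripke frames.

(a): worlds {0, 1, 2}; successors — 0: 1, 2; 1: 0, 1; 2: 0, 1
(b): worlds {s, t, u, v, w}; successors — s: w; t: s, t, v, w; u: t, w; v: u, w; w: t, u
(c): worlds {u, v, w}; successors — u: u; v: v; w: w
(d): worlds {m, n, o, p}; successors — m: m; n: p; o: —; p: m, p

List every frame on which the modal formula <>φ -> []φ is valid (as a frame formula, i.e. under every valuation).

Frame correspondent (Sahlqvist): forall x forall y forall z (Rxy & Rxz -> y = z) — i.e. partial functionality.
(a): fails — 0 sees both 1 and 2.
(b): fails — t sees both s and t.
(c): ✓.
(d): fails — p sees both m and p.
Valid on: (c).

(c)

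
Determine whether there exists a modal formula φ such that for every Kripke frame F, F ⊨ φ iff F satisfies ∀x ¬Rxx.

No — not modally definable

If a class were modally definable it would be closed under surjective bounded morphisms (Goldblatt–Thomason).
The 5-cycle (worlds w0,w1,w2,w3,w4 with w0→w1→w2→w3→w4→w0) is irreflexive, and the map sending every world to a single reflexive point • is a surjective bounded morphism (forth: every edge maps to (•,•); back: every world has a successor). So any modal formula valid on the 5-cycle is also valid on the reflexive point, which is not irreflexive.
So the class is not modally definable.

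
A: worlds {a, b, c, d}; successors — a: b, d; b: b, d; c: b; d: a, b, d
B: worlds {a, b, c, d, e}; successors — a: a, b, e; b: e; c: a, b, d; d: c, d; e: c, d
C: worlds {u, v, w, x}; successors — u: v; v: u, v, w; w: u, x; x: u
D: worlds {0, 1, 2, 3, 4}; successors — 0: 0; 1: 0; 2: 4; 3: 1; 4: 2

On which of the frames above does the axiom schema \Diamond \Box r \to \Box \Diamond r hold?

Frame correspondent (Sahlqvist): \forall x \forall y \forall z (Rxy \wedge Rxz \to \exists w (Ryw \wedge Rzw)) — i.e. convergence.
A: ✓.
B: fails — Rab and Rae but b and e have no common successor.
C: fails — Rvw and Rvu but w and u have no common successor.
D: ✓.

A, D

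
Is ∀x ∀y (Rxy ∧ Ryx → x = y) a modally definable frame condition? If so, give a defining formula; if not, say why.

Not definable by any modal formula

If a class were modally definable it would be closed under surjective bounded morphisms (Goldblatt–Thomason).
The 8-cycle (worlds a,b,c,d,e,f,g,h with a→b→c→d→e→f→g→h→a) is antisymmetric. Sending even-indexed worlds to a and odd-indexed worlds to b is a surjective bounded morphism onto the two-world frame with a↔b, which is not antisymmetric.
So the class is not modally definable.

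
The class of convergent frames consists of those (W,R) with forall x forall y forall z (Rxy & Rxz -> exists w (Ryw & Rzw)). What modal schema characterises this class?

A defining formula is ◇□r → □◇r (the .2 axiom).
Suppose ◇□r→□◇r is valid. Take Rxy, Rxz and set V(r)={w : Ryw}. Then □r at y so ◇□r at x, so □◇r at x, so ◇r at z, giving w with Rzw and Ryw.

◇□r → □◇r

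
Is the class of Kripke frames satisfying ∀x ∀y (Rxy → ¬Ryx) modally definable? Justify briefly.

No — not modally definable

Any modally definable frame class is closed under surjective bounded morphisms.
The 5-cycle (worlds s,t,u,v,w with s→t→u→v→w→s) is asymmetric. Mapping every world to a single reflexive point • is a surjective bounded morphism, and the reflexive point is not asymmetric (R•• but asymmetry requires ¬R••).
So the class is not modally definable.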